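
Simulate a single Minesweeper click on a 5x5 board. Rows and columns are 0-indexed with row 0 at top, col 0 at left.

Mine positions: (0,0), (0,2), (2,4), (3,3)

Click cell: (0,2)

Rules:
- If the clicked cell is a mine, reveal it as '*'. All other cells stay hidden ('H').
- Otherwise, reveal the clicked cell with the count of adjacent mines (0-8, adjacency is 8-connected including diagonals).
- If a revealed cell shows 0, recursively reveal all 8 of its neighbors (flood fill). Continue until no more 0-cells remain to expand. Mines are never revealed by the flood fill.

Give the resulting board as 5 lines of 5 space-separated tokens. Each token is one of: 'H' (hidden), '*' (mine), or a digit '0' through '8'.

H H * H H
H H H H H
H H H H H
H H H H H
H H H H H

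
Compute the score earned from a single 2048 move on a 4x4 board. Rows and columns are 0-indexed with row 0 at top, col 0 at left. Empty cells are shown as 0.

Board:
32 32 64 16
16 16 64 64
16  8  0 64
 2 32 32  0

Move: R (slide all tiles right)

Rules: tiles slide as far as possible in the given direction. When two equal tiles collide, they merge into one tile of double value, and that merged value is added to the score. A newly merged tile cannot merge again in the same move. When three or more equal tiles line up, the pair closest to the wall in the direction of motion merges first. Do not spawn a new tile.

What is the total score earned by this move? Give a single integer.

Answer: 288

Derivation:
Slide right:
row 0: [32, 32, 64, 16] -> [0, 64, 64, 16]  score +64 (running 64)
row 1: [16, 16, 64, 64] -> [0, 0, 32, 128]  score +160 (running 224)
row 2: [16, 8, 0, 64] -> [0, 16, 8, 64]  score +0 (running 224)
row 3: [2, 32, 32, 0] -> [0, 0, 2, 64]  score +64 (running 288)
Board after move:
  0  64  64  16
  0   0  32 128
  0  16   8  64
  0   0   2  64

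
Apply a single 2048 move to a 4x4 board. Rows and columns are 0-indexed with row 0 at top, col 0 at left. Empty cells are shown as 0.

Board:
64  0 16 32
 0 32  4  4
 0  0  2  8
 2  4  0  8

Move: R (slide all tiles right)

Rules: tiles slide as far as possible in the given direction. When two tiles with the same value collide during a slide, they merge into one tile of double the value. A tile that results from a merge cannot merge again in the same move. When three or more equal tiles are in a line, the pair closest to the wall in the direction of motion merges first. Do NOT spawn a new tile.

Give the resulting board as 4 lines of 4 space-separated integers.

Answer:  0 64 16 32
 0  0 32  8
 0  0  2  8
 0  2  4  8

Derivation:
Slide right:
row 0: [64, 0, 16, 32] -> [0, 64, 16, 32]
row 1: [0, 32, 4, 4] -> [0, 0, 32, 8]
row 2: [0, 0, 2, 8] -> [0, 0, 2, 8]
row 3: [2, 4, 0, 8] -> [0, 2, 4, 8]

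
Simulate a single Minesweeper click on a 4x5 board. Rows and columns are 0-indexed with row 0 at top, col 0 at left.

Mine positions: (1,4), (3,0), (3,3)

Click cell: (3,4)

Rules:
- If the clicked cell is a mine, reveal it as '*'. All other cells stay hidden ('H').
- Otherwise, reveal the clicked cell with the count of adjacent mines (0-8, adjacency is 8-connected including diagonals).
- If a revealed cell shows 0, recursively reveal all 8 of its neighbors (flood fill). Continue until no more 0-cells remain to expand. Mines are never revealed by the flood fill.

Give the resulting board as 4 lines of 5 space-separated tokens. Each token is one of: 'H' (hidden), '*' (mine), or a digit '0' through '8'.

H H H H H
H H H H H
H H H H H
H H H H 1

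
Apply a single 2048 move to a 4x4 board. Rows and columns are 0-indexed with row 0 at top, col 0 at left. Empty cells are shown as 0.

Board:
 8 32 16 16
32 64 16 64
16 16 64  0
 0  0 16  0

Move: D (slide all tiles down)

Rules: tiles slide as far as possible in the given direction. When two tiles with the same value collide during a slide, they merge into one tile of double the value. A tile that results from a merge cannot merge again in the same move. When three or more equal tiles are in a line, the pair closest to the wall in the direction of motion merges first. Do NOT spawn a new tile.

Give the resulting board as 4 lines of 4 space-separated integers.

Slide down:
col 0: [8, 32, 16, 0] -> [0, 8, 32, 16]
col 1: [32, 64, 16, 0] -> [0, 32, 64, 16]
col 2: [16, 16, 64, 16] -> [0, 32, 64, 16]
col 3: [16, 64, 0, 0] -> [0, 0, 16, 64]

Answer:  0  0  0  0
 8 32 32  0
32 64 64 16
16 16 16 64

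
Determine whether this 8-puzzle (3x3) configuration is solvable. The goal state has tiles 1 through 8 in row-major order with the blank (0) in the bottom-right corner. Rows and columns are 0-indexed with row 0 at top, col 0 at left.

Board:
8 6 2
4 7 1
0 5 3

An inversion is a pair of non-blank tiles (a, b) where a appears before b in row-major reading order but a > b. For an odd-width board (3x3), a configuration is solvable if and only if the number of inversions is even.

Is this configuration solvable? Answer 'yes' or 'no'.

Inversions (pairs i<j in row-major order where tile[i] > tile[j] > 0): 19
19 is odd, so the puzzle is not solvable.

Answer: no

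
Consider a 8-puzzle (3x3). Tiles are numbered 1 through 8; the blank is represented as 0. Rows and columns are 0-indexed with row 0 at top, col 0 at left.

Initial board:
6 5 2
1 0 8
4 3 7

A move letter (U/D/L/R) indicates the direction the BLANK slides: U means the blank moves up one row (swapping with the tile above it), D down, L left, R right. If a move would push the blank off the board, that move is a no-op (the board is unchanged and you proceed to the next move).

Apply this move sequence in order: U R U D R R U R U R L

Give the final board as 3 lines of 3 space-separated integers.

After move 1 (U):
6 0 2
1 5 8
4 3 7

After move 2 (R):
6 2 0
1 5 8
4 3 7

After move 3 (U):
6 2 0
1 5 8
4 3 7

After move 4 (D):
6 2 8
1 5 0
4 3 7

After move 5 (R):
6 2 8
1 5 0
4 3 7

After move 6 (R):
6 2 8
1 5 0
4 3 7

After move 7 (U):
6 2 0
1 5 8
4 3 7

After move 8 (R):
6 2 0
1 5 8
4 3 7

After move 9 (U):
6 2 0
1 5 8
4 3 7

After move 10 (R):
6 2 0
1 5 8
4 3 7

After move 11 (L):
6 0 2
1 5 8
4 3 7

Answer: 6 0 2
1 5 8
4 3 7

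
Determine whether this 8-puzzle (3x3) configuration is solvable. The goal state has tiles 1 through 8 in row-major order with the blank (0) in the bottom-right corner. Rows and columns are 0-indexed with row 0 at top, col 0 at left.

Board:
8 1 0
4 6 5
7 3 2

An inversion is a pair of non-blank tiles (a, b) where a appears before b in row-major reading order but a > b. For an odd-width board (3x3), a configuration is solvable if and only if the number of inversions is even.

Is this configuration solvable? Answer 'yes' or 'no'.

Answer: no

Derivation:
Inversions (pairs i<j in row-major order where tile[i] > tile[j] > 0): 17
17 is odd, so the puzzle is not solvable.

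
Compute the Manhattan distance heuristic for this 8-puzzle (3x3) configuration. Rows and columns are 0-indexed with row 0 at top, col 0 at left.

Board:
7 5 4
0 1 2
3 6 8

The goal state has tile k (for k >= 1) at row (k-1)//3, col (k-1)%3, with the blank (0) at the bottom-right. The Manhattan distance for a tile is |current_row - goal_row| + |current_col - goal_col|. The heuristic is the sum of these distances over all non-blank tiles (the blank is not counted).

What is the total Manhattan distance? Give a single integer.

Tile 7: at (0,0), goal (2,0), distance |0-2|+|0-0| = 2
Tile 5: at (0,1), goal (1,1), distance |0-1|+|1-1| = 1
Tile 4: at (0,2), goal (1,0), distance |0-1|+|2-0| = 3
Tile 1: at (1,1), goal (0,0), distance |1-0|+|1-0| = 2
Tile 2: at (1,2), goal (0,1), distance |1-0|+|2-1| = 2
Tile 3: at (2,0), goal (0,2), distance |2-0|+|0-2| = 4
Tile 6: at (2,1), goal (1,2), distance |2-1|+|1-2| = 2
Tile 8: at (2,2), goal (2,1), distance |2-2|+|2-1| = 1
Sum: 2 + 1 + 3 + 2 + 2 + 4 + 2 + 1 = 17

Answer: 17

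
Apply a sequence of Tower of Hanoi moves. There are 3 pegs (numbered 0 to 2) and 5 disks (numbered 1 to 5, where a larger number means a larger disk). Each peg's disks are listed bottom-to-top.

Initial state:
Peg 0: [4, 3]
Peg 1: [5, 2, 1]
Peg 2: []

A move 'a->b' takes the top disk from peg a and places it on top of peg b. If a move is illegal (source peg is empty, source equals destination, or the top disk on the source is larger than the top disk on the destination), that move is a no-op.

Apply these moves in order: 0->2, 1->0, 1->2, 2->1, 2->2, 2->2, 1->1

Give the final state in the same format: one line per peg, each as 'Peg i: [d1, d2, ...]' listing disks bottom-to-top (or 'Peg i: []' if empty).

Answer: Peg 0: [4, 1]
Peg 1: [5, 2]
Peg 2: [3]

Derivation:
After move 1 (0->2):
Peg 0: [4]
Peg 1: [5, 2, 1]
Peg 2: [3]

After move 2 (1->0):
Peg 0: [4, 1]
Peg 1: [5, 2]
Peg 2: [3]

After move 3 (1->2):
Peg 0: [4, 1]
Peg 1: [5]
Peg 2: [3, 2]

After move 4 (2->1):
Peg 0: [4, 1]
Peg 1: [5, 2]
Peg 2: [3]

After move 5 (2->2):
Peg 0: [4, 1]
Peg 1: [5, 2]
Peg 2: [3]

After move 6 (2->2):
Peg 0: [4, 1]
Peg 1: [5, 2]
Peg 2: [3]

After move 7 (1->1):
Peg 0: [4, 1]
Peg 1: [5, 2]
Peg 2: [3]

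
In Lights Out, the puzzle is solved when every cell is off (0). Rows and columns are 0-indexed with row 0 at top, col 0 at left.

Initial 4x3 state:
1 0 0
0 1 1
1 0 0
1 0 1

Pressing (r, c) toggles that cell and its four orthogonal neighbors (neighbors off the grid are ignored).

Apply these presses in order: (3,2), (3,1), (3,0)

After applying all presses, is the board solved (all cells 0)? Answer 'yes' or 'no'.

After press 1 at (3,2):
1 0 0
0 1 1
1 0 1
1 1 0

After press 2 at (3,1):
1 0 0
0 1 1
1 1 1
0 0 1

After press 3 at (3,0):
1 0 0
0 1 1
0 1 1
1 1 1

Lights still on: 8

Answer: no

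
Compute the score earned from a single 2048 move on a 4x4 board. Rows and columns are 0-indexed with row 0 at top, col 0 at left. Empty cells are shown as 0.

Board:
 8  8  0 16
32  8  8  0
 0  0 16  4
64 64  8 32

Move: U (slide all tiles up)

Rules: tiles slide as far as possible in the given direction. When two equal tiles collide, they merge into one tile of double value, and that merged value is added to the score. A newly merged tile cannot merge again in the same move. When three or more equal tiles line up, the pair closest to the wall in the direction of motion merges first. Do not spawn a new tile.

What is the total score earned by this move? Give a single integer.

Answer: 16

Derivation:
Slide up:
col 0: [8, 32, 0, 64] -> [8, 32, 64, 0]  score +0 (running 0)
col 1: [8, 8, 0, 64] -> [16, 64, 0, 0]  score +16 (running 16)
col 2: [0, 8, 16, 8] -> [8, 16, 8, 0]  score +0 (running 16)
col 3: [16, 0, 4, 32] -> [16, 4, 32, 0]  score +0 (running 16)
Board after move:
 8 16  8 16
32 64 16  4
64  0  8 32
 0  0  0  0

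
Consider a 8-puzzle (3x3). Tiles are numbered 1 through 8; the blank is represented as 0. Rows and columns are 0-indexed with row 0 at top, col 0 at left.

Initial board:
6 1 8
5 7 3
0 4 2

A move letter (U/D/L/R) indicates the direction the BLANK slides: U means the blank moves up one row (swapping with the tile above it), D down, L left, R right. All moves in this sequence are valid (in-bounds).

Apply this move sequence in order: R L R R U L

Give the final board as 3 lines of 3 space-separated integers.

After move 1 (R):
6 1 8
5 7 3
4 0 2

After move 2 (L):
6 1 8
5 7 3
0 4 2

After move 3 (R):
6 1 8
5 7 3
4 0 2

After move 4 (R):
6 1 8
5 7 3
4 2 0

After move 5 (U):
6 1 8
5 7 0
4 2 3

After move 6 (L):
6 1 8
5 0 7
4 2 3

Answer: 6 1 8
5 0 7
4 2 3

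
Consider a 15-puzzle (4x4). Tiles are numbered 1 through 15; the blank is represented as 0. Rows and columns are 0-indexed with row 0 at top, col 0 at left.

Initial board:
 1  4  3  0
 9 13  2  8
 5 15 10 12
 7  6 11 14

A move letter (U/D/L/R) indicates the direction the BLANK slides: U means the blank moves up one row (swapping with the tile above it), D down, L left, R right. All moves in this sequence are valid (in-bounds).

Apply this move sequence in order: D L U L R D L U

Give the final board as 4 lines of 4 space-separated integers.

Answer:  1  0  3  8
 9  4 13  2
 5 15 10 12
 7  6 11 14

Derivation:
After move 1 (D):
 1  4  3  8
 9 13  2  0
 5 15 10 12
 7  6 11 14

After move 2 (L):
 1  4  3  8
 9 13  0  2
 5 15 10 12
 7  6 11 14

After move 3 (U):
 1  4  0  8
 9 13  3  2
 5 15 10 12
 7  6 11 14

After move 4 (L):
 1  0  4  8
 9 13  3  2
 5 15 10 12
 7  6 11 14

After move 5 (R):
 1  4  0  8
 9 13  3  2
 5 15 10 12
 7  6 11 14

After move 6 (D):
 1  4  3  8
 9 13  0  2
 5 15 10 12
 7  6 11 14

After move 7 (L):
 1  4  3  8
 9  0 13  2
 5 15 10 12
 7  6 11 14

After move 8 (U):
 1  0  3  8
 9  4 13  2
 5 15 10 12
 7  6 11 14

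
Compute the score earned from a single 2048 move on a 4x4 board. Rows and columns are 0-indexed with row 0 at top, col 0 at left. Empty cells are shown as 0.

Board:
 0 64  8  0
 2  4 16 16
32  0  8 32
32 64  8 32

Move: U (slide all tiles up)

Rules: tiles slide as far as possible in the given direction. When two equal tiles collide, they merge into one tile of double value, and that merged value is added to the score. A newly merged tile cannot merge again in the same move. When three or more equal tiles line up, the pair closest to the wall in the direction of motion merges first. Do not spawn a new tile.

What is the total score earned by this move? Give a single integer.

Answer: 144

Derivation:
Slide up:
col 0: [0, 2, 32, 32] -> [2, 64, 0, 0]  score +64 (running 64)
col 1: [64, 4, 0, 64] -> [64, 4, 64, 0]  score +0 (running 64)
col 2: [8, 16, 8, 8] -> [8, 16, 16, 0]  score +16 (running 80)
col 3: [0, 16, 32, 32] -> [16, 64, 0, 0]  score +64 (running 144)
Board after move:
 2 64  8 16
64  4 16 64
 0 64 16  0
 0  0  0  0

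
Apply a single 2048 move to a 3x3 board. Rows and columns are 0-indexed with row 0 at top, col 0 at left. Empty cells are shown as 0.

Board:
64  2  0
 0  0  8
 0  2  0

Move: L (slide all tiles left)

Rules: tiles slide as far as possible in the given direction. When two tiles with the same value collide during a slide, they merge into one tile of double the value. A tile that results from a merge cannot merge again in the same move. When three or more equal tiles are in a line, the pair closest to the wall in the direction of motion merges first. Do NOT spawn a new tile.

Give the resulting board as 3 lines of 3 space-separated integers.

Slide left:
row 0: [64, 2, 0] -> [64, 2, 0]
row 1: [0, 0, 8] -> [8, 0, 0]
row 2: [0, 2, 0] -> [2, 0, 0]

Answer: 64  2  0
 8  0  0
 2  0  0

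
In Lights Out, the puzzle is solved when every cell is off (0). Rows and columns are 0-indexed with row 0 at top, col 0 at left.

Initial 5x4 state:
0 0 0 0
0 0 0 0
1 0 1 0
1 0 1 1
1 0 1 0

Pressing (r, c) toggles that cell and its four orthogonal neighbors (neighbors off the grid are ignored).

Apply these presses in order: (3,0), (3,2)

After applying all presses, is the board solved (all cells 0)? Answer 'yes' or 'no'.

Answer: yes

Derivation:
After press 1 at (3,0):
0 0 0 0
0 0 0 0
0 0 1 0
0 1 1 1
0 0 1 0

After press 2 at (3,2):
0 0 0 0
0 0 0 0
0 0 0 0
0 0 0 0
0 0 0 0

Lights still on: 0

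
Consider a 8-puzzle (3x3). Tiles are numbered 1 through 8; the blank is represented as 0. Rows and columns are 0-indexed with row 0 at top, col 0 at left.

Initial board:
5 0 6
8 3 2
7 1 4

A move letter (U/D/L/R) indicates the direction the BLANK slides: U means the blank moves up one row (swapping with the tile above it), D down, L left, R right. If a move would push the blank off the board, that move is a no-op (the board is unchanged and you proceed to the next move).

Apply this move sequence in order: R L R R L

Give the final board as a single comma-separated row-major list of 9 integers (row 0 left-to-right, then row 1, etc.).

After move 1 (R):
5 6 0
8 3 2
7 1 4

After move 2 (L):
5 0 6
8 3 2
7 1 4

After move 3 (R):
5 6 0
8 3 2
7 1 4

After move 4 (R):
5 6 0
8 3 2
7 1 4

After move 5 (L):
5 0 6
8 3 2
7 1 4

Answer: 5, 0, 6, 8, 3, 2, 7, 1, 4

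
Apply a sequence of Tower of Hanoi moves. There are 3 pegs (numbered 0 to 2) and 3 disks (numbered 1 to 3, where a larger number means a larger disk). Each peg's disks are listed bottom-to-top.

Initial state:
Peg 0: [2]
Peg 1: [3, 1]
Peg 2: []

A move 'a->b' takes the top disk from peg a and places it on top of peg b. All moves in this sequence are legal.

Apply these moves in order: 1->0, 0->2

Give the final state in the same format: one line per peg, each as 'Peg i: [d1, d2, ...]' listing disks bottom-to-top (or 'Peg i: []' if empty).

After move 1 (1->0):
Peg 0: [2, 1]
Peg 1: [3]
Peg 2: []

After move 2 (0->2):
Peg 0: [2]
Peg 1: [3]
Peg 2: [1]

Answer: Peg 0: [2]
Peg 1: [3]
Peg 2: [1]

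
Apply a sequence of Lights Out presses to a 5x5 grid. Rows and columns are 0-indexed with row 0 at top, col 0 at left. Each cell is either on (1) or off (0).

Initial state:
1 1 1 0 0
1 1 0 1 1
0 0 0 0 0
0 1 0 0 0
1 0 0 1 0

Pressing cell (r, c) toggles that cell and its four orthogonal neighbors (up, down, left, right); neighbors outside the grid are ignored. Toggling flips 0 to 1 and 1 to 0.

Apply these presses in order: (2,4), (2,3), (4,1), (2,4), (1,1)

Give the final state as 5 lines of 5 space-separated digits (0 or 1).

Answer: 1 0 1 0 0
0 0 1 0 1
0 1 1 1 1
0 0 0 1 0
0 1 1 1 0

Derivation:
After press 1 at (2,4):
1 1 1 0 0
1 1 0 1 0
0 0 0 1 1
0 1 0 0 1
1 0 0 1 0

After press 2 at (2,3):
1 1 1 0 0
1 1 0 0 0
0 0 1 0 0
0 1 0 1 1
1 0 0 1 0

After press 3 at (4,1):
1 1 1 0 0
1 1 0 0 0
0 0 1 0 0
0 0 0 1 1
0 1 1 1 0

After press 4 at (2,4):
1 1 1 0 0
1 1 0 0 1
0 0 1 1 1
0 0 0 1 0
0 1 1 1 0

After press 5 at (1,1):
1 0 1 0 0
0 0 1 0 1
0 1 1 1 1
0 0 0 1 0
0 1 1 1 0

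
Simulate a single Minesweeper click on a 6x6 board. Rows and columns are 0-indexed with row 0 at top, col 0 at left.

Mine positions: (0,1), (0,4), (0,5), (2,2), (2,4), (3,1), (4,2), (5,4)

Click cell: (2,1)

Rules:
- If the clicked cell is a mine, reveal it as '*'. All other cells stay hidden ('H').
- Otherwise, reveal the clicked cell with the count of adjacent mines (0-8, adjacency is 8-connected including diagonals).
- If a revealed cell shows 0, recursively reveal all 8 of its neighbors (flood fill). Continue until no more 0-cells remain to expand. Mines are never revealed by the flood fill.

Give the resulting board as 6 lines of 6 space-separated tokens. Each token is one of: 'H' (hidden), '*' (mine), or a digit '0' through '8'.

H H H H H H
H H H H H H
H 2 H H H H
H H H H H H
H H H H H H
H H H H H H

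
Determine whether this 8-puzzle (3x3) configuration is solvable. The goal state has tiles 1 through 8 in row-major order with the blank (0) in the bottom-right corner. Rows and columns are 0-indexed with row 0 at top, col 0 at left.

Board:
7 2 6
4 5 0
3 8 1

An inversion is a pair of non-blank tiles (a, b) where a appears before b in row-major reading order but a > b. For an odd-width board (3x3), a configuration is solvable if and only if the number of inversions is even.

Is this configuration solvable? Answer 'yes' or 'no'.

Answer: no

Derivation:
Inversions (pairs i<j in row-major order where tile[i] > tile[j] > 0): 17
17 is odd, so the puzzle is not solvable.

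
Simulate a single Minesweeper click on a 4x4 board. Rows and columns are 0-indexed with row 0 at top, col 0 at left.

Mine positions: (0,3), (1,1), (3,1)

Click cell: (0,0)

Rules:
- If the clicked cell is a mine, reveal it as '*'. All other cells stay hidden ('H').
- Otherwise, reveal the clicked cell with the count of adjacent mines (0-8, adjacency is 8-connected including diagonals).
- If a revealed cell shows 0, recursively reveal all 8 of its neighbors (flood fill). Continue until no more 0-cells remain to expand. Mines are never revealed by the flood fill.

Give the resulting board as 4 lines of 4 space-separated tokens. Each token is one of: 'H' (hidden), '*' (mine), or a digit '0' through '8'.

1 H H H
H H H H
H H H H
H H H H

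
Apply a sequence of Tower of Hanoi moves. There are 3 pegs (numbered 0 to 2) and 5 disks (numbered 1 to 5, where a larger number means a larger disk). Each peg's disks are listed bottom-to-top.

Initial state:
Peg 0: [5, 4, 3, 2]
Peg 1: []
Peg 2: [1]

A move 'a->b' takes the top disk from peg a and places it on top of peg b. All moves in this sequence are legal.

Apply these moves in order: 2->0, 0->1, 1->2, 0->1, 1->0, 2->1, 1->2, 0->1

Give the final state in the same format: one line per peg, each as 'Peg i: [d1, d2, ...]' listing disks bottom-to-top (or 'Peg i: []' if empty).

Answer: Peg 0: [5, 4, 3]
Peg 1: [2]
Peg 2: [1]

Derivation:
After move 1 (2->0):
Peg 0: [5, 4, 3, 2, 1]
Peg 1: []
Peg 2: []

After move 2 (0->1):
Peg 0: [5, 4, 3, 2]
Peg 1: [1]
Peg 2: []

After move 3 (1->2):
Peg 0: [5, 4, 3, 2]
Peg 1: []
Peg 2: [1]

After move 4 (0->1):
Peg 0: [5, 4, 3]
Peg 1: [2]
Peg 2: [1]

After move 5 (1->0):
Peg 0: [5, 4, 3, 2]
Peg 1: []
Peg 2: [1]

After move 6 (2->1):
Peg 0: [5, 4, 3, 2]
Peg 1: [1]
Peg 2: []

After move 7 (1->2):
Peg 0: [5, 4, 3, 2]
Peg 1: []
Peg 2: [1]

After move 8 (0->1):
Peg 0: [5, 4, 3]
Peg 1: [2]
Peg 2: [1]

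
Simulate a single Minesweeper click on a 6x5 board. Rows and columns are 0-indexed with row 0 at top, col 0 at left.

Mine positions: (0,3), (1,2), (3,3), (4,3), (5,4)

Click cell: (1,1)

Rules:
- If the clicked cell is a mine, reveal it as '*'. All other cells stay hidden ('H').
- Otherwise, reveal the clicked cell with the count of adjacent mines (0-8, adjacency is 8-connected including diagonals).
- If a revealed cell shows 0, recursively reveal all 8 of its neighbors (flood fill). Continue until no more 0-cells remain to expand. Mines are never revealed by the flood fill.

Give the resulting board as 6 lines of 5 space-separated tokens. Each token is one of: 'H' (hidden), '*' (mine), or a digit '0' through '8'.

H H H H H
H 1 H H H
H H H H H
H H H H H
H H H H H
H H H H H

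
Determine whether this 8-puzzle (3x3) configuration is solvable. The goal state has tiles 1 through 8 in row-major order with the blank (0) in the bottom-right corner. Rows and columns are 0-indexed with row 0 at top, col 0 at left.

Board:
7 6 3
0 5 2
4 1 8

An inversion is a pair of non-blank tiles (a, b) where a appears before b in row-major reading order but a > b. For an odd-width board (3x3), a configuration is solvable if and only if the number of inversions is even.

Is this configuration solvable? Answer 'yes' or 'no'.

Inversions (pairs i<j in row-major order where tile[i] > tile[j] > 0): 18
18 is even, so the puzzle is solvable.

Answer: yes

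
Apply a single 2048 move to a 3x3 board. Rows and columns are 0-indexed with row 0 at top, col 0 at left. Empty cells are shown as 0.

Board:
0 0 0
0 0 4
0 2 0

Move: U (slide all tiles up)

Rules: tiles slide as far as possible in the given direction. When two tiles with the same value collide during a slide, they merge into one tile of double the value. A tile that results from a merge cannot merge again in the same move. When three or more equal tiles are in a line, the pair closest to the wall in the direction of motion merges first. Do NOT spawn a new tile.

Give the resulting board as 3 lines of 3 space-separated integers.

Slide up:
col 0: [0, 0, 0] -> [0, 0, 0]
col 1: [0, 0, 2] -> [2, 0, 0]
col 2: [0, 4, 0] -> [4, 0, 0]

Answer: 0 2 4
0 0 0
0 0 0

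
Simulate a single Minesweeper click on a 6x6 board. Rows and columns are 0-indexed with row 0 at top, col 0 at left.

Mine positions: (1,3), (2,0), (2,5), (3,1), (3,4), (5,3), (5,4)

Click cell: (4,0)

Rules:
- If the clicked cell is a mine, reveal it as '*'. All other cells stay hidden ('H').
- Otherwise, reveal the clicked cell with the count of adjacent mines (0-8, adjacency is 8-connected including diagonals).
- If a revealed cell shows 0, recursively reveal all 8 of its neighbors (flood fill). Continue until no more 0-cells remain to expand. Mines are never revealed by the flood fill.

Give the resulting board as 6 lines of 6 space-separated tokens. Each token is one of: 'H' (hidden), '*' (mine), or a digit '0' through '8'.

H H H H H H
H H H H H H
H H H H H H
H H H H H H
1 H H H H H
H H H H H H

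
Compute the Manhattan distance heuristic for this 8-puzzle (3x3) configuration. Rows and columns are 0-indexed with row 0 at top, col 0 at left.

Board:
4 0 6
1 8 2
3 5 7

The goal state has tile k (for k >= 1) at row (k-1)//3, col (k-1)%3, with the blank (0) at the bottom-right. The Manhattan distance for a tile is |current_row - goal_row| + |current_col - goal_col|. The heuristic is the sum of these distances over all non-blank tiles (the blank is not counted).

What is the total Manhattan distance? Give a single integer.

Tile 4: (0,0)->(1,0) = 1
Tile 6: (0,2)->(1,2) = 1
Tile 1: (1,0)->(0,0) = 1
Tile 8: (1,1)->(2,1) = 1
Tile 2: (1,2)->(0,1) = 2
Tile 3: (2,0)->(0,2) = 4
Tile 5: (2,1)->(1,1) = 1
Tile 7: (2,2)->(2,0) = 2
Sum: 1 + 1 + 1 + 1 + 2 + 4 + 1 + 2 = 13

Answer: 13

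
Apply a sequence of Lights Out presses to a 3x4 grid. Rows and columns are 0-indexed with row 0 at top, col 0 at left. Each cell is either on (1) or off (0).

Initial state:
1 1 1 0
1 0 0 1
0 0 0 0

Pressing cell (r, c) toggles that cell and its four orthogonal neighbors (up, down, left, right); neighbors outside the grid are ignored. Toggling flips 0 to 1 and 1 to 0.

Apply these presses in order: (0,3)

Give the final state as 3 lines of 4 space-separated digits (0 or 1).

Answer: 1 1 0 1
1 0 0 0
0 0 0 0

Derivation:
After press 1 at (0,3):
1 1 0 1
1 0 0 0
0 0 0 0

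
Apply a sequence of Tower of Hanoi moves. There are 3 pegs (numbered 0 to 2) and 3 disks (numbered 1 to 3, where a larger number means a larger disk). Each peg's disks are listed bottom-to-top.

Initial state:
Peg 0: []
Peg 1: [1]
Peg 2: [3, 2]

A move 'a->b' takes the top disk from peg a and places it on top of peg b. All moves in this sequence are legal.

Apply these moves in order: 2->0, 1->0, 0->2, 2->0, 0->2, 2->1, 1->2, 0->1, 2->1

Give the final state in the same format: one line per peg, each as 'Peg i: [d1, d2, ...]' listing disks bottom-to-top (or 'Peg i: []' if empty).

Answer: Peg 0: []
Peg 1: [2, 1]
Peg 2: [3]

Derivation:
After move 1 (2->0):
Peg 0: [2]
Peg 1: [1]
Peg 2: [3]

After move 2 (1->0):
Peg 0: [2, 1]
Peg 1: []
Peg 2: [3]

After move 3 (0->2):
Peg 0: [2]
Peg 1: []
Peg 2: [3, 1]

After move 4 (2->0):
Peg 0: [2, 1]
Peg 1: []
Peg 2: [3]

After move 5 (0->2):
Peg 0: [2]
Peg 1: []
Peg 2: [3, 1]

After move 6 (2->1):
Peg 0: [2]
Peg 1: [1]
Peg 2: [3]

After move 7 (1->2):
Peg 0: [2]
Peg 1: []
Peg 2: [3, 1]

After move 8 (0->1):
Peg 0: []
Peg 1: [2]
Peg 2: [3, 1]

After move 9 (2->1):
Peg 0: []
Peg 1: [2, 1]
Peg 2: [3]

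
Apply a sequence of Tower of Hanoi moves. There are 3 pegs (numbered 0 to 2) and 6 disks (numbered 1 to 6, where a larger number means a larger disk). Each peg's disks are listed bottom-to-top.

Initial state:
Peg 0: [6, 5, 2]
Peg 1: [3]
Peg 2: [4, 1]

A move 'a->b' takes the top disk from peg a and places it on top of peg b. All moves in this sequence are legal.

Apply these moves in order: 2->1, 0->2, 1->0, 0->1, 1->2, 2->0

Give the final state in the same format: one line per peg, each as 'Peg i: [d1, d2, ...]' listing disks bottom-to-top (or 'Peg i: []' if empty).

After move 1 (2->1):
Peg 0: [6, 5, 2]
Peg 1: [3, 1]
Peg 2: [4]

After move 2 (0->2):
Peg 0: [6, 5]
Peg 1: [3, 1]
Peg 2: [4, 2]

After move 3 (1->0):
Peg 0: [6, 5, 1]
Peg 1: [3]
Peg 2: [4, 2]

After move 4 (0->1):
Peg 0: [6, 5]
Peg 1: [3, 1]
Peg 2: [4, 2]

After move 5 (1->2):
Peg 0: [6, 5]
Peg 1: [3]
Peg 2: [4, 2, 1]

After move 6 (2->0):
Peg 0: [6, 5, 1]
Peg 1: [3]
Peg 2: [4, 2]

Answer: Peg 0: [6, 5, 1]
Peg 1: [3]
Peg 2: [4, 2]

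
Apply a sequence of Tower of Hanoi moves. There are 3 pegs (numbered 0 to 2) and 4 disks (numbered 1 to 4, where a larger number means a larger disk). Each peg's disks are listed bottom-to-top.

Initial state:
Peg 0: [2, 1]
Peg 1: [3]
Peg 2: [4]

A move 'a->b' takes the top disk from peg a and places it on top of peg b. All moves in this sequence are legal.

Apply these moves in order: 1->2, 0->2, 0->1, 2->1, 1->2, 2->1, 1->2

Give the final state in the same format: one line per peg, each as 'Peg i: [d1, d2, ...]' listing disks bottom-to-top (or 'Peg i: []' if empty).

Answer: Peg 0: []
Peg 1: [2]
Peg 2: [4, 3, 1]

Derivation:
After move 1 (1->2):
Peg 0: [2, 1]
Peg 1: []
Peg 2: [4, 3]

After move 2 (0->2):
Peg 0: [2]
Peg 1: []
Peg 2: [4, 3, 1]

After move 3 (0->1):
Peg 0: []
Peg 1: [2]
Peg 2: [4, 3, 1]

After move 4 (2->1):
Peg 0: []
Peg 1: [2, 1]
Peg 2: [4, 3]

After move 5 (1->2):
Peg 0: []
Peg 1: [2]
Peg 2: [4, 3, 1]

After move 6 (2->1):
Peg 0: []
Peg 1: [2, 1]
Peg 2: [4, 3]

After move 7 (1->2):
Peg 0: []
Peg 1: [2]
Peg 2: [4, 3, 1]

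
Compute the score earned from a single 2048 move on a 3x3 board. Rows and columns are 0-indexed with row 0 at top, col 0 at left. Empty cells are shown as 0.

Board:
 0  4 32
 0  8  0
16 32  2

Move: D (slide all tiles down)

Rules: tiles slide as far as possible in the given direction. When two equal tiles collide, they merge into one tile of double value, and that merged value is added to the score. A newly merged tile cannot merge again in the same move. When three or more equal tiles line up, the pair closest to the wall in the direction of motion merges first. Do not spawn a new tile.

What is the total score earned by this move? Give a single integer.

Slide down:
col 0: [0, 0, 16] -> [0, 0, 16]  score +0 (running 0)
col 1: [4, 8, 32] -> [4, 8, 32]  score +0 (running 0)
col 2: [32, 0, 2] -> [0, 32, 2]  score +0 (running 0)
Board after move:
 0  4  0
 0  8 32
16 32  2

Answer: 0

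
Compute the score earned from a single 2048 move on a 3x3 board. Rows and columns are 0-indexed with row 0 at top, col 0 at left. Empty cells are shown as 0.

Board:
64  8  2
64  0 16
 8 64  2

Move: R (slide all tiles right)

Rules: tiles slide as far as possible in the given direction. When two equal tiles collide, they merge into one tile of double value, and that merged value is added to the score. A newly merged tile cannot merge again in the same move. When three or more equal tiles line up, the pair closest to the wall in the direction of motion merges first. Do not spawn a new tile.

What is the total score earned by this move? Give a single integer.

Slide right:
row 0: [64, 8, 2] -> [64, 8, 2]  score +0 (running 0)
row 1: [64, 0, 16] -> [0, 64, 16]  score +0 (running 0)
row 2: [8, 64, 2] -> [8, 64, 2]  score +0 (running 0)
Board after move:
64  8  2
 0 64 16
 8 64  2

Answer: 0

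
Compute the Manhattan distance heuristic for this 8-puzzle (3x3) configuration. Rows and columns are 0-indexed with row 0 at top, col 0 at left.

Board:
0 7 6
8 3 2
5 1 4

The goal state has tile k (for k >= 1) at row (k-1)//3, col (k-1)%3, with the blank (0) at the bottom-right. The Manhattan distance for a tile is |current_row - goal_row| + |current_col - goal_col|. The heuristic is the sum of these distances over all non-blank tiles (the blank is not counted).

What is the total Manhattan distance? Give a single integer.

Answer: 18

Derivation:
Tile 7: at (0,1), goal (2,0), distance |0-2|+|1-0| = 3
Tile 6: at (0,2), goal (1,2), distance |0-1|+|2-2| = 1
Tile 8: at (1,0), goal (2,1), distance |1-2|+|0-1| = 2
Tile 3: at (1,1), goal (0,2), distance |1-0|+|1-2| = 2
Tile 2: at (1,2), goal (0,1), distance |1-0|+|2-1| = 2
Tile 5: at (2,0), goal (1,1), distance |2-1|+|0-1| = 2
Tile 1: at (2,1), goal (0,0), distance |2-0|+|1-0| = 3
Tile 4: at (2,2), goal (1,0), distance |2-1|+|2-0| = 3
Sum: 3 + 1 + 2 + 2 + 2 + 2 + 3 + 3 = 18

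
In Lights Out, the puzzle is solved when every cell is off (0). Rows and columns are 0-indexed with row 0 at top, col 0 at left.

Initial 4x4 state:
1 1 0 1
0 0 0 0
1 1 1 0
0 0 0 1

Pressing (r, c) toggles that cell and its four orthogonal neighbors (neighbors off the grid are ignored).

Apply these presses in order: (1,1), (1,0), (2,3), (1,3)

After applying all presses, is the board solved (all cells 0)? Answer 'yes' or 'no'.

Answer: yes

Derivation:
After press 1 at (1,1):
1 0 0 1
1 1 1 0
1 0 1 0
0 0 0 1

After press 2 at (1,0):
0 0 0 1
0 0 1 0
0 0 1 0
0 0 0 1

After press 3 at (2,3):
0 0 0 1
0 0 1 1
0 0 0 1
0 0 0 0

After press 4 at (1,3):
0 0 0 0
0 0 0 0
0 0 0 0
0 0 0 0

Lights still on: 0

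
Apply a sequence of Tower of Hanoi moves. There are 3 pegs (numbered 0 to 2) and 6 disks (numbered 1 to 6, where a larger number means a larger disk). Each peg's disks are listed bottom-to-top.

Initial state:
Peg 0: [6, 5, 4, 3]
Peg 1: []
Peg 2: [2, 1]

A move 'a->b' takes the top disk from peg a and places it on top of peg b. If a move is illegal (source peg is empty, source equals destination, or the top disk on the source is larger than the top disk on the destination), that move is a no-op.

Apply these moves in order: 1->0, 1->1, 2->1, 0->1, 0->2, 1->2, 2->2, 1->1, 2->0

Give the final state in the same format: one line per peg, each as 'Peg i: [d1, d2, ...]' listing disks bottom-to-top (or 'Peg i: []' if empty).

After move 1 (1->0):
Peg 0: [6, 5, 4, 3]
Peg 1: []
Peg 2: [2, 1]

After move 2 (1->1):
Peg 0: [6, 5, 4, 3]
Peg 1: []
Peg 2: [2, 1]

After move 3 (2->1):
Peg 0: [6, 5, 4, 3]
Peg 1: [1]
Peg 2: [2]

After move 4 (0->1):
Peg 0: [6, 5, 4, 3]
Peg 1: [1]
Peg 2: [2]

After move 5 (0->2):
Peg 0: [6, 5, 4, 3]
Peg 1: [1]
Peg 2: [2]

After move 6 (1->2):
Peg 0: [6, 5, 4, 3]
Peg 1: []
Peg 2: [2, 1]

After move 7 (2->2):
Peg 0: [6, 5, 4, 3]
Peg 1: []
Peg 2: [2, 1]

After move 8 (1->1):
Peg 0: [6, 5, 4, 3]
Peg 1: []
Peg 2: [2, 1]

After move 9 (2->0):
Peg 0: [6, 5, 4, 3, 1]
Peg 1: []
Peg 2: [2]

Answer: Peg 0: [6, 5, 4, 3, 1]
Peg 1: []
Peg 2: [2]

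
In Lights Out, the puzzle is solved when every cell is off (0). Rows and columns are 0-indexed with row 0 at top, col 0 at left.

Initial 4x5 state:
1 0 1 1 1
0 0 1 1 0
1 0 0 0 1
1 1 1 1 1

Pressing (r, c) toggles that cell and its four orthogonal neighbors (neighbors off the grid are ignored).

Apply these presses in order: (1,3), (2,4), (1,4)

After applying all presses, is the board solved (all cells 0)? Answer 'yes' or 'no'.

After press 1 at (1,3):
1 0 1 0 1
0 0 0 0 1
1 0 0 1 1
1 1 1 1 1

After press 2 at (2,4):
1 0 1 0 1
0 0 0 0 0
1 0 0 0 0
1 1 1 1 0

After press 3 at (1,4):
1 0 1 0 0
0 0 0 1 1
1 0 0 0 1
1 1 1 1 0

Lights still on: 10

Answer: no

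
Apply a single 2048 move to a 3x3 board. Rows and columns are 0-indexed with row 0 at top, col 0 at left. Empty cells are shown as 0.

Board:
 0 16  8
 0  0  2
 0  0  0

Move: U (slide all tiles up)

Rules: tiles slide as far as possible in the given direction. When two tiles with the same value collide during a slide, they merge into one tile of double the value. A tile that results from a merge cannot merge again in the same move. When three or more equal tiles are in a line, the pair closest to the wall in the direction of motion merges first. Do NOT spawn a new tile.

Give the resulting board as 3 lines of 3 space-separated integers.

Slide up:
col 0: [0, 0, 0] -> [0, 0, 0]
col 1: [16, 0, 0] -> [16, 0, 0]
col 2: [8, 2, 0] -> [8, 2, 0]

Answer:  0 16  8
 0  0  2
 0  0  0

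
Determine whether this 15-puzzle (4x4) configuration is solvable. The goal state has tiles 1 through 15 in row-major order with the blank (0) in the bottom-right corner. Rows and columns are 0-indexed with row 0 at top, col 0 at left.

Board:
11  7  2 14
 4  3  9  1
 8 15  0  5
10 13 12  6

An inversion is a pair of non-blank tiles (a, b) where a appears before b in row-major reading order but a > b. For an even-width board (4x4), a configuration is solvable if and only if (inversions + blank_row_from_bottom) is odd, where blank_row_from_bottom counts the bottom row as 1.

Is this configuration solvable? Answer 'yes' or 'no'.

Answer: yes

Derivation:
Inversions: 45
Blank is in row 2 (0-indexed from top), which is row 2 counting from the bottom (bottom = 1).
45 + 2 = 47, which is odd, so the puzzle is solvable.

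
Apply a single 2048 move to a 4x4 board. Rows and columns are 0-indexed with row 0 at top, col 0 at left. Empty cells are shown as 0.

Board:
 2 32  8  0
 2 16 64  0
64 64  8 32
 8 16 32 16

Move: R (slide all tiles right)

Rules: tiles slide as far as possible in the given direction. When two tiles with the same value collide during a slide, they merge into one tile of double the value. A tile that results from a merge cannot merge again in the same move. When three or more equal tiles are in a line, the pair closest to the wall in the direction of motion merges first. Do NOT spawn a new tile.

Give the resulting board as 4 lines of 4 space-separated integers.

Slide right:
row 0: [2, 32, 8, 0] -> [0, 2, 32, 8]
row 1: [2, 16, 64, 0] -> [0, 2, 16, 64]
row 2: [64, 64, 8, 32] -> [0, 128, 8, 32]
row 3: [8, 16, 32, 16] -> [8, 16, 32, 16]

Answer:   0   2  32   8
  0   2  16  64
  0 128   8  32
  8  16  32  16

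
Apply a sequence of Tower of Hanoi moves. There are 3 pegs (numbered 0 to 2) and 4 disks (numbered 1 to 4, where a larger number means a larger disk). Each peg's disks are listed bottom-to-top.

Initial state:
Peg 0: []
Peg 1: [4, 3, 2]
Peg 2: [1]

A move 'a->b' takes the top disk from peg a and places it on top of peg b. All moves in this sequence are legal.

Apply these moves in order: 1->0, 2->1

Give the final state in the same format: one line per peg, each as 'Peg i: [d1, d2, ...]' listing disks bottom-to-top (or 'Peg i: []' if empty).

After move 1 (1->0):
Peg 0: [2]
Peg 1: [4, 3]
Peg 2: [1]

After move 2 (2->1):
Peg 0: [2]
Peg 1: [4, 3, 1]
Peg 2: []

Answer: Peg 0: [2]
Peg 1: [4, 3, 1]
Peg 2: []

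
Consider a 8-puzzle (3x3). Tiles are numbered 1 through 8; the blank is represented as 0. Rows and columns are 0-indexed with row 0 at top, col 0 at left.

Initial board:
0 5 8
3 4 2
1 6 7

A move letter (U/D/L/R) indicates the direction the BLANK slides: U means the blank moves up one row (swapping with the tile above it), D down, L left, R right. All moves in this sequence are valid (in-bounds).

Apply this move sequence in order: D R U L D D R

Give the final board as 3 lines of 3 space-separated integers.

After move 1 (D):
3 5 8
0 4 2
1 6 7

After move 2 (R):
3 5 8
4 0 2
1 6 7

After move 3 (U):
3 0 8
4 5 2
1 6 7

After move 4 (L):
0 3 8
4 5 2
1 6 7

After move 5 (D):
4 3 8
0 5 2
1 6 7

After move 6 (D):
4 3 8
1 5 2
0 6 7

After move 7 (R):
4 3 8
1 5 2
6 0 7

Answer: 4 3 8
1 5 2
6 0 7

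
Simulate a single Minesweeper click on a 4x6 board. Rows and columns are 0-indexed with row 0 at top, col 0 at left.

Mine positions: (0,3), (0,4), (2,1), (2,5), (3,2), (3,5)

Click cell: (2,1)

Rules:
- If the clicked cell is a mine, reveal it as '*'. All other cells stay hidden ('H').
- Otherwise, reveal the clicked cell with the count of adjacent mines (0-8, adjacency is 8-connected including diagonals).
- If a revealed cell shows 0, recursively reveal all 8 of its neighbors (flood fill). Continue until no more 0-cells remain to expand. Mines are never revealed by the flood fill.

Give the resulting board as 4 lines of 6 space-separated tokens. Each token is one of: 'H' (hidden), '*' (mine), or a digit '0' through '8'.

H H H H H H
H H H H H H
H * H H H H
H H H H H H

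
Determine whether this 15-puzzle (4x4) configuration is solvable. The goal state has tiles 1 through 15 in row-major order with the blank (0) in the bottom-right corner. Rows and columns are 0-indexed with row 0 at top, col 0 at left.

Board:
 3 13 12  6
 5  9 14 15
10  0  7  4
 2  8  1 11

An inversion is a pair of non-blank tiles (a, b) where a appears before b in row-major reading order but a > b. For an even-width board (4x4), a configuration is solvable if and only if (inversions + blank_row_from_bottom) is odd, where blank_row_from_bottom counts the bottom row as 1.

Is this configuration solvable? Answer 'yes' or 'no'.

Answer: yes

Derivation:
Inversions: 61
Blank is in row 2 (0-indexed from top), which is row 2 counting from the bottom (bottom = 1).
61 + 2 = 63, which is odd, so the puzzle is solvable.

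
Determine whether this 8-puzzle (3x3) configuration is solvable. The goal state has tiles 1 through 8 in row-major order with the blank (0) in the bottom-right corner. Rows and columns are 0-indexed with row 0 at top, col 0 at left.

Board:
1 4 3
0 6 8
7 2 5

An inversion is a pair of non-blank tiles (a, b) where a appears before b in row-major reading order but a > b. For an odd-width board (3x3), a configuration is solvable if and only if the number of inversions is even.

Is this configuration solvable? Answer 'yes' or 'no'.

Inversions (pairs i<j in row-major order where tile[i] > tile[j] > 0): 10
10 is even, so the puzzle is solvable.

Answer: yes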